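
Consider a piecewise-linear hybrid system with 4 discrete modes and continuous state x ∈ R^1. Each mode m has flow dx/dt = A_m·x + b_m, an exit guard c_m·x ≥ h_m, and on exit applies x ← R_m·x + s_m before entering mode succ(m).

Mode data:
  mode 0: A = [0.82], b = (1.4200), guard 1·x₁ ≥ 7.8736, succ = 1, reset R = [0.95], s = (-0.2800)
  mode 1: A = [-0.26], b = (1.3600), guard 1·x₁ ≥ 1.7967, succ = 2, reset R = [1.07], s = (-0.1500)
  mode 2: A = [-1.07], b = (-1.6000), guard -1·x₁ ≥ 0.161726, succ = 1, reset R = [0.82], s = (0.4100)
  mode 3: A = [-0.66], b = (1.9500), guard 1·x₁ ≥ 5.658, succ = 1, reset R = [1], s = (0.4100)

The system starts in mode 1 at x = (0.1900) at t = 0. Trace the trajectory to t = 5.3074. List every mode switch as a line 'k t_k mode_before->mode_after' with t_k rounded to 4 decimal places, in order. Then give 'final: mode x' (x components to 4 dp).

Mode 1: guard c·x = 1.7967 hit at Δt = 1.4762 (t = 1.4762), x⁻ = (1.7967) → reset → x⁺ = (1.7725), jump to mode 2
Mode 2: guard c·x = 0.1617 hit at Δt = 0.8376 (t = 2.3138), x⁻ = (-0.1617) → reset → x⁺ = (0.2774), jump to mode 1
Mode 1: guard c·x = 1.7967 hit at Δt = 1.4089 (t = 3.7227), x⁻ = (1.7967) → reset → x⁺ = (1.7725), jump to mode 2
Mode 2: guard c·x = 0.1617 hit at Δt = 0.8376 (t = 4.5603), x⁻ = (-0.1617) → reset → x⁺ = (0.2774), jump to mode 1
Mode 1: flow for 0.7471 to horizon, guard not reached → x = (1.1518)

1 1.4762 1->2
2 2.3138 2->1
3 3.7227 1->2
4 4.5603 2->1
final: 1 1.1518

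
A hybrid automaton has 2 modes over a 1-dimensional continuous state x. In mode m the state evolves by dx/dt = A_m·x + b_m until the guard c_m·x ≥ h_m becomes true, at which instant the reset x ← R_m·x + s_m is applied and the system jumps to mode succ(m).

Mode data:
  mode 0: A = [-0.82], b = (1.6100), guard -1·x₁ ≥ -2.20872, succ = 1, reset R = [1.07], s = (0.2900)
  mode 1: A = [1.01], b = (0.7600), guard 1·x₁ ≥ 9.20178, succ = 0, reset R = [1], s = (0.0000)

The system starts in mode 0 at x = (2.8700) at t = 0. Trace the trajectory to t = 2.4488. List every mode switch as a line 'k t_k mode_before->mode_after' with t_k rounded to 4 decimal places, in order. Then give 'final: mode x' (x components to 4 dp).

Mode 0: guard c·x = -2.2087 hit at Δt = 1.5941 (t = 1.5941), x⁻ = (2.2087) → reset → x⁺ = (2.6533), jump to mode 1
Mode 1: flow for 0.8547 to horizon, guard not reached → x = (7.3220)

1 1.5941 0->1
final: 1 7.3220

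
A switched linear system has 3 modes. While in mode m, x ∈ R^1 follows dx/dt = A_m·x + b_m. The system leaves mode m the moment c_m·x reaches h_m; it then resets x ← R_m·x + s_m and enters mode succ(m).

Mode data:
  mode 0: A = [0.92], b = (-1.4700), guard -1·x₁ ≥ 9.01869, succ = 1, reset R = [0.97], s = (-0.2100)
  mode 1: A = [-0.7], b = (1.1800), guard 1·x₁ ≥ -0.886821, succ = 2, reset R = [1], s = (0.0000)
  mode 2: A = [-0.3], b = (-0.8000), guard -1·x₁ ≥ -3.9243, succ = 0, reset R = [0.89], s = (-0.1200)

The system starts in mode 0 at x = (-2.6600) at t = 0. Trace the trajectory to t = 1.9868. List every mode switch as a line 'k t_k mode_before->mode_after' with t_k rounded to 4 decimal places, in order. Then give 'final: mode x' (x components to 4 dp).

Mode 0: guard c·x = 9.0187 hit at Δt = 0.9931 (t = 0.9931), x⁻ = (-9.0187) → reset → x⁺ = (-8.9581), jump to mode 1
Mode 1: flow for 0.9937 to horizon, guard not reached → x = (-3.6232)

1 0.9931 0->1
final: 1 -3.6232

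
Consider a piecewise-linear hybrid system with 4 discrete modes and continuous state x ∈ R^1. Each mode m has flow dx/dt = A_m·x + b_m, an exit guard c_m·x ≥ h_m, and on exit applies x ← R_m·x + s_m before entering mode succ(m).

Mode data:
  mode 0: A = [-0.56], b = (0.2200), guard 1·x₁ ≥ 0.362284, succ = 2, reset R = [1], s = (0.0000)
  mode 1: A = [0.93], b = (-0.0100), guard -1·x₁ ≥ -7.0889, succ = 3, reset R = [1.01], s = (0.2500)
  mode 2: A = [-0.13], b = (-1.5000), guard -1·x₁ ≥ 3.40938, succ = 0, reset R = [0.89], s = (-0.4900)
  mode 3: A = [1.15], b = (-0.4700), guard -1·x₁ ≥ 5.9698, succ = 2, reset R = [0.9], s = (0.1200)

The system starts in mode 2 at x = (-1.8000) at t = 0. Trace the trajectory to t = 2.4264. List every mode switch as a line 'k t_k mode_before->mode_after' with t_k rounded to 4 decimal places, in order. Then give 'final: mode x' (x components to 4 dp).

Mode 2: guard c·x = 3.4094 hit at Δt = 1.3895 (t = 1.3895), x⁻ = (-3.4094) → reset → x⁺ = (-3.5243), jump to mode 0
Mode 0: flow for 1.0369 to horizon, guard not reached → x = (-1.7989)

1 1.3895 2->0
final: 0 -1.7989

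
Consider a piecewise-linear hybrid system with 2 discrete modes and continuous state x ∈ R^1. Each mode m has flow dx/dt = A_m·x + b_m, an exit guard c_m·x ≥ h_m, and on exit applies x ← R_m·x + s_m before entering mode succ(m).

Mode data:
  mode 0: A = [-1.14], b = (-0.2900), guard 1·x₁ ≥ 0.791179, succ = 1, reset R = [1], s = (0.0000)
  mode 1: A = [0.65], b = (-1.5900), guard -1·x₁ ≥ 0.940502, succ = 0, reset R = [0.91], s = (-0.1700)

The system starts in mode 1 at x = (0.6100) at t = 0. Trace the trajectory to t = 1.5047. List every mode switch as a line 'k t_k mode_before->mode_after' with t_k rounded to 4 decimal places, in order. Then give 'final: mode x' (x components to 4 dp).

Mode 1: guard c·x = 0.9405 hit at Δt = 0.9418 (t = 0.9418), x⁻ = (-0.9405) → reset → x⁺ = (-1.0259), jump to mode 0
Mode 0: flow for 0.5629 to horizon, guard not reached → x = (-0.6605)

1 0.9418 1->0
final: 0 -0.6605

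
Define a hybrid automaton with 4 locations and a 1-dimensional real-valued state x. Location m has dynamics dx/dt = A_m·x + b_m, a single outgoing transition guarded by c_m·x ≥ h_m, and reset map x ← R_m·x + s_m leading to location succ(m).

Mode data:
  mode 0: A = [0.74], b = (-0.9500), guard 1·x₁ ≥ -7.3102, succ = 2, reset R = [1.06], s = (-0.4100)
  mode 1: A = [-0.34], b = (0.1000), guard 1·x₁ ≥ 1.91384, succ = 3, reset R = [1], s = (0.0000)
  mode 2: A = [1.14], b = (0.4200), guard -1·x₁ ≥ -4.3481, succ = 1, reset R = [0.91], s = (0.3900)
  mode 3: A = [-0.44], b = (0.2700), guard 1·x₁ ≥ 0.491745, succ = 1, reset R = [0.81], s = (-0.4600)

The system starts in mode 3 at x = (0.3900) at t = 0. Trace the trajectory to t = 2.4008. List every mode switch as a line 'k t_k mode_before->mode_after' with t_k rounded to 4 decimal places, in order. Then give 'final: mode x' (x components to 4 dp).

Mode 3: guard c·x = 0.4917 hit at Δt = 1.3793 (t = 1.3793), x⁻ = (0.4917) → reset → x⁺ = (-0.0617), jump to mode 1
Mode 1: flow for 1.0215 to horizon, guard not reached → x = (0.0427)

1 1.3793 3->1
final: 1 0.0427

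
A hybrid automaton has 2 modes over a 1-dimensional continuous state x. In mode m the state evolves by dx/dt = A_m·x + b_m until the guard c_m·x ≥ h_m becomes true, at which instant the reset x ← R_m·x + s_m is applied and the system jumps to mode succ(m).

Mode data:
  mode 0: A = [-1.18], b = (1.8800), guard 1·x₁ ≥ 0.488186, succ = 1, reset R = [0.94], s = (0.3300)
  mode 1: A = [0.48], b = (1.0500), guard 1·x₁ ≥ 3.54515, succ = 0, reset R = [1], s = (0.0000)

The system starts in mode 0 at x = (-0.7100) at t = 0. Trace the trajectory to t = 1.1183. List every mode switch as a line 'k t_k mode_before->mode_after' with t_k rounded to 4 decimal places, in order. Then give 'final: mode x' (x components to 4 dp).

1 0.6224 0->1
final: 1 1.5888

Mode 0: guard c·x = 0.4882 hit at Δt = 0.6224 (t = 0.6224), x⁻ = (0.4882) → reset → x⁺ = (0.7889), jump to mode 1
Mode 1: flow for 0.4959 to horizon, guard not reached → x = (1.5888)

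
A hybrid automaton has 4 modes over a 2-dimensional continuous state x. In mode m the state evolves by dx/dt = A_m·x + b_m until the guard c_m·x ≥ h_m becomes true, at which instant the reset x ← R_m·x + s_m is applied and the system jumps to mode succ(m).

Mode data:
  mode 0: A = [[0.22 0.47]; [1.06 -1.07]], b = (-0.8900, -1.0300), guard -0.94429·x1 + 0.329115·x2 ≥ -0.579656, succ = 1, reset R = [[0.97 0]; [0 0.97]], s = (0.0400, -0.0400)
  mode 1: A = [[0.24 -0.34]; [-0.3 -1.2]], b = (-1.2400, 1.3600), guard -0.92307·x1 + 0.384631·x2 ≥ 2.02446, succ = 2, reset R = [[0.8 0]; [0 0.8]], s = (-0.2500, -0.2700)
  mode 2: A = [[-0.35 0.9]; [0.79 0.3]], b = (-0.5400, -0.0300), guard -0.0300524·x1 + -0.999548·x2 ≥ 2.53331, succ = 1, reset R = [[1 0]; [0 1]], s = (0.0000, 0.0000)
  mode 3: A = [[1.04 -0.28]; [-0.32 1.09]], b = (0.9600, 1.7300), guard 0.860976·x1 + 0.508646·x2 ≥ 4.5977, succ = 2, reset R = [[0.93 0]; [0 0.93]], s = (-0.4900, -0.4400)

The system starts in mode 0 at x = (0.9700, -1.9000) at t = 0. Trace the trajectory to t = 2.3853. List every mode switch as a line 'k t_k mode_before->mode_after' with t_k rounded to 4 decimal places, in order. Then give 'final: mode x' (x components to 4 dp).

Mode 0: guard c·x = -0.5797 hit at Δt = 0.5388 (t = 0.5388), x⁻ = (0.1748, -1.2596) → reset → x⁺ = (0.2096, -1.2618), jump to mode 1
Mode 1: guard c·x = 2.0245 hit at Δt = 1.4347 (t = 1.9735), x⁻ = (-1.8183, 0.8996) → reset → x⁺ = (-1.7047, 0.4497), jump to mode 2
Mode 2: flow for 0.4118 to horizon, guard not reached → x = (-1.6193, -0.0742)

1 0.5388 0->1
2 1.9735 1->2
final: 2 -1.6193 -0.0742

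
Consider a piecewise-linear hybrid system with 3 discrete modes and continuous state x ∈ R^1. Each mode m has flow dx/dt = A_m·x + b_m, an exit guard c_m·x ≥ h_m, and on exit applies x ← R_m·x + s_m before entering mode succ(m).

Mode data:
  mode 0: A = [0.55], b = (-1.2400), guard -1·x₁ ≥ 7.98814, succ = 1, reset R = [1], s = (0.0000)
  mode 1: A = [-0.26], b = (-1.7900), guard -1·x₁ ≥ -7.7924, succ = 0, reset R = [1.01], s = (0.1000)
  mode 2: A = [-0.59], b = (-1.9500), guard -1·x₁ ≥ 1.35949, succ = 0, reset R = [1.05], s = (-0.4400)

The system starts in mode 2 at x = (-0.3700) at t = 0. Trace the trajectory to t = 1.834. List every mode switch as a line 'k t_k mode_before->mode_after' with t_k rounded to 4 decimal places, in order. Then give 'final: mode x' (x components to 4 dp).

Mode 2: guard c·x = 1.3595 hit at Δt = 0.6969 (t = 0.6969), x⁻ = (-1.3595) → reset → x⁺ = (-1.8675), jump to mode 0
Mode 0: flow for 1.1371 to horizon, guard not reached → x = (-5.4495)

1 0.6969 2->0
final: 0 -5.4495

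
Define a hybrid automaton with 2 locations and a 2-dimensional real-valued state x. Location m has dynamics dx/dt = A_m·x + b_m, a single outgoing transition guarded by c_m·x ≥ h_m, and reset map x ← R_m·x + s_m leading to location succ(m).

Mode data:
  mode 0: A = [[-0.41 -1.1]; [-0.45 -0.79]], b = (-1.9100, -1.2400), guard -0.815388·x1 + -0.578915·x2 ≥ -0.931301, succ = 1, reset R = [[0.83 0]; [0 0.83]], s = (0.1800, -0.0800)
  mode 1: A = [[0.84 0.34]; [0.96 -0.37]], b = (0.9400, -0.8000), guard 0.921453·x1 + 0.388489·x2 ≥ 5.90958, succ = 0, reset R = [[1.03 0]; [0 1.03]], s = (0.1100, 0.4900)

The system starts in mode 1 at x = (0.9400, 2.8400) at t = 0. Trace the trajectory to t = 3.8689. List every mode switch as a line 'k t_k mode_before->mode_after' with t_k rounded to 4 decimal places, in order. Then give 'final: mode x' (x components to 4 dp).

1 0.9629 1->0
2 1.8320 0->1
3 3.1940 1->0
final: 0 2.4143 0.1506

Mode 1: guard c·x = 5.9096 hit at Δt = 0.9629 (t = 0.9629), x⁻ = (4.9385, 3.4981) → reset → x⁺ = (5.1967, 4.0930), jump to mode 0
Mode 0: guard c·x = -0.9313 hit at Δt = 0.8691 (t = 1.8320), x⁻ = (0.6947, 0.6302) → reset → x⁺ = (0.7566, 0.4431), jump to mode 1
Mode 1: guard c·x = 5.9096 hit at Δt = 1.3620 (t = 3.1940), x⁻ = (5.4510, 2.2826) → reset → x⁺ = (5.7245, 2.8411), jump to mode 0
Mode 0: flow for 0.6749 to horizon, guard not reached → x = (2.4143, 0.1506)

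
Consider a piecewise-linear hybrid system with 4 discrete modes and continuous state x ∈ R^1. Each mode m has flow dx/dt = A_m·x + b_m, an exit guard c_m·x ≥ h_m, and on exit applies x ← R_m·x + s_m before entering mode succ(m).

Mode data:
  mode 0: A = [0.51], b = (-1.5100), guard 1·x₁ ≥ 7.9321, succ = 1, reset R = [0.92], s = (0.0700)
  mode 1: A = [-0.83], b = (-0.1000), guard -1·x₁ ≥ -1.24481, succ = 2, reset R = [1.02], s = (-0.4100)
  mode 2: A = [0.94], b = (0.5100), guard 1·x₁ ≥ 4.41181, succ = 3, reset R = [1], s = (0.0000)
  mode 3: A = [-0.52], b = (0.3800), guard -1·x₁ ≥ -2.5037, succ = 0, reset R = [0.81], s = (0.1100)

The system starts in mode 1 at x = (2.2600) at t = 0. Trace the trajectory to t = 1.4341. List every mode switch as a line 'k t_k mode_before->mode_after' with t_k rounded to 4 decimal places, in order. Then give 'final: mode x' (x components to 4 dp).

Mode 1: guard c·x = -1.2448 hit at Δt = 0.6698 (t = 0.6698), x⁻ = (1.2448) → reset → x⁺ = (0.8597), jump to mode 2
Mode 2: flow for 0.7643 to horizon, guard not reached → x = (2.3338)

1 0.6698 1->2
final: 2 2.3338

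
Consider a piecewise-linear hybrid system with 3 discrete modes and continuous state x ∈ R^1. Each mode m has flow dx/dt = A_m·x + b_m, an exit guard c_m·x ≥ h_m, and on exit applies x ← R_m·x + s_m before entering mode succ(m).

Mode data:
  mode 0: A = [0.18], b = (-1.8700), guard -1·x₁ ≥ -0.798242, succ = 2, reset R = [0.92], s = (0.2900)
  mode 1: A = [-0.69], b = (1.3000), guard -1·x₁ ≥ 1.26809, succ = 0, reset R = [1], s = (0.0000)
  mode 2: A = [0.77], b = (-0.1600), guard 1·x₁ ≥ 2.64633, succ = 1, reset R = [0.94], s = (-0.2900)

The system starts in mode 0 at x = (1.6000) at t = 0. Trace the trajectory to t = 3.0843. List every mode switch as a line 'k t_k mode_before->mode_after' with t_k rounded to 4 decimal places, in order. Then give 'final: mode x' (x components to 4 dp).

1 0.4850 0->2
2 1.9058 2->1
final: 1 2.0231

Mode 0: guard c·x = -0.7982 hit at Δt = 0.4850 (t = 0.4850), x⁻ = (0.7982) → reset → x⁺ = (1.0244), jump to mode 2
Mode 2: guard c·x = 2.6463 hit at Δt = 1.4208 (t = 1.9058), x⁻ = (2.6463) → reset → x⁺ = (2.1976), jump to mode 1
Mode 1: flow for 1.1785 to horizon, guard not reached → x = (2.0231)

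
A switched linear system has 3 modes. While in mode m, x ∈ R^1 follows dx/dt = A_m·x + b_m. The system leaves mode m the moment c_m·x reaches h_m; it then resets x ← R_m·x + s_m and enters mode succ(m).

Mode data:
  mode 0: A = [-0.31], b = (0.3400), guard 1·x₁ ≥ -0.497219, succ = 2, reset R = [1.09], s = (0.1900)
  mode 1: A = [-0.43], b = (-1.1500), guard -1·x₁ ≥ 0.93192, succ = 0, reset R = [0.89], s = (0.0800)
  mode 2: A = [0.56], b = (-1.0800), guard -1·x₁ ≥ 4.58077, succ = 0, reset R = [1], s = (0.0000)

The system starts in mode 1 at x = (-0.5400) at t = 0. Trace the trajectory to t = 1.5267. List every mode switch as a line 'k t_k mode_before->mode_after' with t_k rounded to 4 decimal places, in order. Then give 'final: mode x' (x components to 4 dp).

Mode 1: guard c·x = 0.9319 hit at Δt = 0.4718 (t = 0.4718), x⁻ = (-0.9319) → reset → x⁺ = (-0.7494), jump to mode 0
Mode 0: guard c·x = -0.4972 hit at Δt = 0.4738 (t = 0.9456), x⁻ = (-0.4972) → reset → x⁺ = (-0.3520), jump to mode 2
Mode 2: flow for 0.5811 to horizon, guard not reached → x = (-1.2291)

1 0.4718 1->0
2 0.9456 0->2
final: 2 -1.2291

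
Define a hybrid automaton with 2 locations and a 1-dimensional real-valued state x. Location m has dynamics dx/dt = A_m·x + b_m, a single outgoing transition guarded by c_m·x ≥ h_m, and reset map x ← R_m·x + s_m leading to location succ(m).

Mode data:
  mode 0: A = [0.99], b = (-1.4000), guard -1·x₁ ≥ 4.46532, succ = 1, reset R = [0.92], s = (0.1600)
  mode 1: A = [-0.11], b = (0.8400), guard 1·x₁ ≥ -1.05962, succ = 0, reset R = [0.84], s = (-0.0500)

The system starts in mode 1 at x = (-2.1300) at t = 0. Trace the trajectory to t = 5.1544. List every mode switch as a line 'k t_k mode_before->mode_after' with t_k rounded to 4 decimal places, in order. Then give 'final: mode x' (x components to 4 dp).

1 1.0553 1->0
2 1.9798 0->1
3 4.5871 1->0
final: 0 -2.7140

Mode 1: guard c·x = -1.0596 hit at Δt = 1.0553 (t = 1.0553), x⁻ = (-1.0596) → reset → x⁺ = (-0.9401), jump to mode 0
Mode 0: guard c·x = 4.4653 hit at Δt = 0.9245 (t = 1.9798), x⁻ = (-4.4653) → reset → x⁺ = (-3.9481), jump to mode 1
Mode 1: guard c·x = -1.0596 hit at Δt = 2.6073 (t = 4.5871), x⁻ = (-1.0596) → reset → x⁺ = (-0.9401), jump to mode 0
Mode 0: flow for 0.5673 to horizon, guard not reached → x = (-2.7140)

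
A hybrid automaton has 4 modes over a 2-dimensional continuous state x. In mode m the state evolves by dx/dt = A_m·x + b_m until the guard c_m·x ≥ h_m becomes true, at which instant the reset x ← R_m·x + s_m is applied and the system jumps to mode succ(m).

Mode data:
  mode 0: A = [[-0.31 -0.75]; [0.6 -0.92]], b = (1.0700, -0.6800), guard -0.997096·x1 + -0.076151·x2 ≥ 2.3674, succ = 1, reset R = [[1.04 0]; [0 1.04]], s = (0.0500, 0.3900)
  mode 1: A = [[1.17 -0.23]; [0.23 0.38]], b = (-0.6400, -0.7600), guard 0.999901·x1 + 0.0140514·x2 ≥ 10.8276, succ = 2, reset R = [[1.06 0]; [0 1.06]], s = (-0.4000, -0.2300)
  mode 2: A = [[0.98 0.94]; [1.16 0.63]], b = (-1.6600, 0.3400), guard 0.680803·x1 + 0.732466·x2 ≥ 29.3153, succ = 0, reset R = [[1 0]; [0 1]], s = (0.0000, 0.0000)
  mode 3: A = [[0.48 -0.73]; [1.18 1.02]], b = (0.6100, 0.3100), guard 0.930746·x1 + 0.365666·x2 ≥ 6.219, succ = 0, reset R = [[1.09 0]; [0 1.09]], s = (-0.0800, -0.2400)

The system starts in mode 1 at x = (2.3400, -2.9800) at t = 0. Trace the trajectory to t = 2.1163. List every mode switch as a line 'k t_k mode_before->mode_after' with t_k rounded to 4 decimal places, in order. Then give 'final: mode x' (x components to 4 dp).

1 1.2725 1->2
final: 2 24.5565 12.3775

Mode 1: guard c·x = 10.8276 hit at Δt = 1.2725 (t = 1.2725), x⁻ = (10.8864, -4.1069) → reset → x⁺ = (11.1396, -4.5833), jump to mode 2
Mode 2: flow for 0.8438 to horizon, guard not reached → x = (24.5565, 12.3775)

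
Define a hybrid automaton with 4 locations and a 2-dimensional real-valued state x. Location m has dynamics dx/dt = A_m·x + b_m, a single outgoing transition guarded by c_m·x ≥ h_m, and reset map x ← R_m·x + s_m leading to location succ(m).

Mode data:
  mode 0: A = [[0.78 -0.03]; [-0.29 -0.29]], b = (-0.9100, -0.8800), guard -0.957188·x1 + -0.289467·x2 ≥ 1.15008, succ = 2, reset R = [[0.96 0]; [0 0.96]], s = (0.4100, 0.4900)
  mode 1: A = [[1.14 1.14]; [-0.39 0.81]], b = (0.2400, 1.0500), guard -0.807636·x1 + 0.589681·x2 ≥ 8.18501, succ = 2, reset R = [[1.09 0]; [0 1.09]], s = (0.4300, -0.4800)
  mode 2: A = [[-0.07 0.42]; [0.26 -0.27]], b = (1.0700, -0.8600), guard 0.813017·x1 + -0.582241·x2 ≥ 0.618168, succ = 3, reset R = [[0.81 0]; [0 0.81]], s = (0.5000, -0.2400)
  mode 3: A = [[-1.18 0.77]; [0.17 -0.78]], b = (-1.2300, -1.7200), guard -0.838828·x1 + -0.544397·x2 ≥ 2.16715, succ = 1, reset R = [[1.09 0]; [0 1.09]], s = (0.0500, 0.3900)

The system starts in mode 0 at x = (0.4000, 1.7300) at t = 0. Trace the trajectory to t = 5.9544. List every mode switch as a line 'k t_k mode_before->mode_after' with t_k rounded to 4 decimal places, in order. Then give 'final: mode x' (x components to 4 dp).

Mode 0: guard c·x = 1.1501 hit at Δt = 1.4388 (t = 1.4388), x⁻ = (-1.2686, 0.2220) → reset → x⁺ = (-0.8079, 0.7031), jump to mode 2
Mode 2: guard c·x = 0.6182 hit at Δt = 1.1646 (t = 2.6034), x⁻ = (0.4999, -0.3637) → reset → x⁺ = (0.9049, -0.5346), jump to mode 3
Mode 3: guard c·x = 2.1671 hit at Δt = 1.4557 (t = 4.0591), x⁻ = (-1.4350, -1.7697) → reset → x⁺ = (-1.5142, -1.5389), jump to mode 1
Mode 1: guard c·x = 8.1850 hit at Δt = 1.3040 (t = 5.3631), x⁻ = (-8.9242, 1.6576) → reset → x⁺ = (-9.2974, 1.3268), jump to mode 2
Mode 2: flow for 0.5913 to horizon, guard not reached → x = (-8.2204, -0.5754)

1 1.4388 0->2
2 2.6034 2->3
3 4.0591 3->1
4 5.3631 1->2
final: 2 -8.2204 -0.5754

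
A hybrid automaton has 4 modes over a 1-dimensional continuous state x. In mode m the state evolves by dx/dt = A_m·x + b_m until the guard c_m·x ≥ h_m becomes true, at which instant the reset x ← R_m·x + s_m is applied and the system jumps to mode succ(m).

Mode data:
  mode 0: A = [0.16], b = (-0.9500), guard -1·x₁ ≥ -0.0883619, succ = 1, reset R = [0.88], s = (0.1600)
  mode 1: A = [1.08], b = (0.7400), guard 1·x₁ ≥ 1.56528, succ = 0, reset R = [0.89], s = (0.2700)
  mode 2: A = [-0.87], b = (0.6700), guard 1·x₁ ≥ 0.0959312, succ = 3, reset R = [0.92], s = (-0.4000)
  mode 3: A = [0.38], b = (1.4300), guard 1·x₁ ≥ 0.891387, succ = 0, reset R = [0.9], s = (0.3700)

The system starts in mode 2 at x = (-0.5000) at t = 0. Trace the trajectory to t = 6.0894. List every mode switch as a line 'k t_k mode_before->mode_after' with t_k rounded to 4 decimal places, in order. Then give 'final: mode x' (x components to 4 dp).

1 0.7280 2->3
2 1.5150 3->0
3 2.7959 0->1
4 3.6212 1->0
5 5.5815 0->1
final: 1 0.9121

Mode 2: guard c·x = 0.0959 hit at Δt = 0.7280 (t = 0.7280), x⁻ = (0.0959) → reset → x⁺ = (-0.3117), jump to mode 3
Mode 3: guard c·x = 0.8914 hit at Δt = 0.7870 (t = 1.5150), x⁻ = (0.8914) → reset → x⁺ = (1.1722), jump to mode 0
Mode 0: guard c·x = -0.0884 hit at Δt = 1.2809 (t = 2.7959), x⁻ = (0.0884) → reset → x⁺ = (0.2378), jump to mode 1
Mode 1: guard c·x = 1.5653 hit at Δt = 0.8253 (t = 3.6212), x⁻ = (1.5653) → reset → x⁺ = (1.6631), jump to mode 0
Mode 0: guard c·x = -0.0884 hit at Δt = 1.9603 (t = 5.5815), x⁻ = (0.0884) → reset → x⁺ = (0.2378), jump to mode 1
Mode 1: flow for 0.5079 to horizon, guard not reached → x = (0.9121)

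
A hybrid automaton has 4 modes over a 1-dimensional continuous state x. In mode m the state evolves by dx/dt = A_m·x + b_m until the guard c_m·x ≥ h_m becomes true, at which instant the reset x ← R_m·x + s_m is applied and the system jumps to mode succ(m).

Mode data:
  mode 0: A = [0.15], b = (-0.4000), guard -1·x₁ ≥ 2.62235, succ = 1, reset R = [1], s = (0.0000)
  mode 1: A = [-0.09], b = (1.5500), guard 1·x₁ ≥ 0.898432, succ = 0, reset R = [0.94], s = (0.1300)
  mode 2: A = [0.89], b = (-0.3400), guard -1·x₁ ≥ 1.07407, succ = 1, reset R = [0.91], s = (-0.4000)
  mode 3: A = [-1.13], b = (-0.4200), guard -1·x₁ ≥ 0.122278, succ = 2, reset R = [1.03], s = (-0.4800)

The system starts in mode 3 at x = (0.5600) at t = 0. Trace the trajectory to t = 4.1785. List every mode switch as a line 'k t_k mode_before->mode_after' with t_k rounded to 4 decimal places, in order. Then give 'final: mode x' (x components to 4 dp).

1 1.1663 3->2
2 1.6021 2->1
3 3.0523 1->0
final: 0 0.6631

Mode 3: guard c·x = 0.1223 hit at Δt = 1.1663 (t = 1.1663), x⁻ = (-0.1223) → reset → x⁺ = (-0.6059), jump to mode 2
Mode 2: guard c·x = 1.0741 hit at Δt = 0.4358 (t = 1.6021), x⁻ = (-1.0741) → reset → x⁺ = (-1.3774), jump to mode 1
Mode 1: guard c·x = 0.8984 hit at Δt = 1.4502 (t = 3.0523), x⁻ = (0.8984) → reset → x⁺ = (0.9745), jump to mode 0
Mode 0: flow for 1.1262 to horizon, guard not reached → x = (0.6631)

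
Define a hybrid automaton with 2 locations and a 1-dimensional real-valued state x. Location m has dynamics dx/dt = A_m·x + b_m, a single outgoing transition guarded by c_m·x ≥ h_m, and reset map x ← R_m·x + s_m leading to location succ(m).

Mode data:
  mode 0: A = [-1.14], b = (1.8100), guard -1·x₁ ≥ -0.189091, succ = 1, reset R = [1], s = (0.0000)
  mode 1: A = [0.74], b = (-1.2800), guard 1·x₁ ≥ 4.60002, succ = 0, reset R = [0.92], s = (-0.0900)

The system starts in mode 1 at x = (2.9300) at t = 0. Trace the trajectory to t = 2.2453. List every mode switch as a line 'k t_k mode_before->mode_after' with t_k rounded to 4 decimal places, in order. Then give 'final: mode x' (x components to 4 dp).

1 1.1782 1->0
final: 0 2.3445

Mode 1: guard c·x = 4.6000 hit at Δt = 1.1782 (t = 1.1782), x⁻ = (4.6000) → reset → x⁺ = (4.1420), jump to mode 0
Mode 0: flow for 1.0671 to horizon, guard not reached → x = (2.3445)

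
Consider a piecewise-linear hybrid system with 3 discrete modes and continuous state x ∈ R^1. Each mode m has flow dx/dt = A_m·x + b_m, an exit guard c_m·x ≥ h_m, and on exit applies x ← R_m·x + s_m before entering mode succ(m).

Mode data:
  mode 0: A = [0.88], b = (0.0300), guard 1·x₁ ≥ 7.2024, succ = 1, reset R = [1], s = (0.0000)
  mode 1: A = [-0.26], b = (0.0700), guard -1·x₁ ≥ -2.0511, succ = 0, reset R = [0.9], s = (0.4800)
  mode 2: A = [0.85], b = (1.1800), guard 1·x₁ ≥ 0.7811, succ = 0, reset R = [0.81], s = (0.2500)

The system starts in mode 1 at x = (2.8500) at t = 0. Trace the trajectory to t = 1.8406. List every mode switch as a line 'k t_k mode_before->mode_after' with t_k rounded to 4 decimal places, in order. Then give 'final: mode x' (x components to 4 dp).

Mode 1: guard c·x = -2.0511 hit at Δt = 1.4247 (t = 1.4247), x⁻ = (2.0511) → reset → x⁺ = (2.3260), jump to mode 0
Mode 0: flow for 0.4159 to horizon, guard not reached → x = (3.3690)

1 1.4247 1->0
final: 0 3.3690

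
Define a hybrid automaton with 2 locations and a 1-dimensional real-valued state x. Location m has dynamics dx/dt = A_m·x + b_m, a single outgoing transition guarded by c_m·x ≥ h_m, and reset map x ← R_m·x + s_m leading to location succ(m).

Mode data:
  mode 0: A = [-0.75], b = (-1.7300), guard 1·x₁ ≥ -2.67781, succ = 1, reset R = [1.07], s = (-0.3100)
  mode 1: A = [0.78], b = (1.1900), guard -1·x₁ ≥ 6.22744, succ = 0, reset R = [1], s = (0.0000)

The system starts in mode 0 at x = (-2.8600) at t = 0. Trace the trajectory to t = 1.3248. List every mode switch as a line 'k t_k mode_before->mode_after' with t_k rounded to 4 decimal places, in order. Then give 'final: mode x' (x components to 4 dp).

Mode 0: guard c·x = -2.6778 hit at Δt = 0.5325 (t = 0.5325), x⁻ = (-2.6778) → reset → x⁺ = (-3.1753), jump to mode 1
Mode 1: flow for 0.7923 to horizon, guard not reached → x = (-4.5860)

1 0.5325 0->1
final: 1 -4.5860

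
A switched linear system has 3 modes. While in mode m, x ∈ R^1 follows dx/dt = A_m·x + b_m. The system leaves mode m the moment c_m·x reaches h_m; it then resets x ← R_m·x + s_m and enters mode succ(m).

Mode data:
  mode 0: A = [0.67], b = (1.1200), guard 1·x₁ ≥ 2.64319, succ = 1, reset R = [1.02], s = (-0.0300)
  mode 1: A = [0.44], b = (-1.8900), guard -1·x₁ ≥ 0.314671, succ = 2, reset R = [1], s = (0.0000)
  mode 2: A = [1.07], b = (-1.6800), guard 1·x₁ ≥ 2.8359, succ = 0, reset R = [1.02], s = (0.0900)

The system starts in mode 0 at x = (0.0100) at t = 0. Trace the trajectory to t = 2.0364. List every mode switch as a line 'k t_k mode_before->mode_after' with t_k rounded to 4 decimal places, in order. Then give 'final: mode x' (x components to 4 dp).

1 1.4064 0->1
final: 1 2.1456

Mode 0: guard c·x = 2.6432 hit at Δt = 1.4064 (t = 1.4064), x⁻ = (2.6432) → reset → x⁺ = (2.6661), jump to mode 1
Mode 1: flow for 0.6300 to horizon, guard not reached → x = (2.1456)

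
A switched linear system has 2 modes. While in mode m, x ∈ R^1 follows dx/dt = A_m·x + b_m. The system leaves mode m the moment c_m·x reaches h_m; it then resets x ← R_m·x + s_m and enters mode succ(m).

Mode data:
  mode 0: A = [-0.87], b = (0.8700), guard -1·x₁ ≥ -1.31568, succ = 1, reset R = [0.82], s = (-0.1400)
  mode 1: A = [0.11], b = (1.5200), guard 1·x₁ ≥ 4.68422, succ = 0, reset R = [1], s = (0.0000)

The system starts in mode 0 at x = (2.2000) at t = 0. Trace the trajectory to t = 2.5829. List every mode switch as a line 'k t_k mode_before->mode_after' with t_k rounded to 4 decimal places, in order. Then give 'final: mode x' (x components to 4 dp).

Mode 0: guard c·x = -1.3157 hit at Δt = 1.5349 (t = 1.5349), x⁻ = (1.3157) → reset → x⁺ = (0.9389), jump to mode 1
Mode 1: flow for 1.0480 to horizon, guard not reached → x = (2.7420)

1 1.5349 0->1
final: 1 2.7420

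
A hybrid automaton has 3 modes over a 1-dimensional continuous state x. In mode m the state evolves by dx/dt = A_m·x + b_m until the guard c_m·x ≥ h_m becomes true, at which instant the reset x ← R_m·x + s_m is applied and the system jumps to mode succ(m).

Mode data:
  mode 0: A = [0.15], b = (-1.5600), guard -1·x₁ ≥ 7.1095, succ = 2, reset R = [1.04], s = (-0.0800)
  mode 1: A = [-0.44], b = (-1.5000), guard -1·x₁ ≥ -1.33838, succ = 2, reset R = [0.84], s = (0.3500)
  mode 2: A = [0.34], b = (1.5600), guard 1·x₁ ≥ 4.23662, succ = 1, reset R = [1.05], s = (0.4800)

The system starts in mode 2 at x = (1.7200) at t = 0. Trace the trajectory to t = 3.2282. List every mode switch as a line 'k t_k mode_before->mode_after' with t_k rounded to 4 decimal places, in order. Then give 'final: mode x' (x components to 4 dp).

Mode 2: guard c·x = 4.2366 hit at Δt = 0.9874 (t = 0.9874), x⁻ = (4.2366) → reset → x⁺ = (4.9285), jump to mode 1
Mode 1: guard c·x = -1.3384 hit at Δt = 1.2799 (t = 2.2673), x⁻ = (1.3384) → reset → x⁺ = (1.4742), jump to mode 2
Mode 2: flow for 0.9609 to horizon, guard not reached → x = (3.8167)

1 0.9874 2->1
2 2.2673 1->2
final: 2 3.8167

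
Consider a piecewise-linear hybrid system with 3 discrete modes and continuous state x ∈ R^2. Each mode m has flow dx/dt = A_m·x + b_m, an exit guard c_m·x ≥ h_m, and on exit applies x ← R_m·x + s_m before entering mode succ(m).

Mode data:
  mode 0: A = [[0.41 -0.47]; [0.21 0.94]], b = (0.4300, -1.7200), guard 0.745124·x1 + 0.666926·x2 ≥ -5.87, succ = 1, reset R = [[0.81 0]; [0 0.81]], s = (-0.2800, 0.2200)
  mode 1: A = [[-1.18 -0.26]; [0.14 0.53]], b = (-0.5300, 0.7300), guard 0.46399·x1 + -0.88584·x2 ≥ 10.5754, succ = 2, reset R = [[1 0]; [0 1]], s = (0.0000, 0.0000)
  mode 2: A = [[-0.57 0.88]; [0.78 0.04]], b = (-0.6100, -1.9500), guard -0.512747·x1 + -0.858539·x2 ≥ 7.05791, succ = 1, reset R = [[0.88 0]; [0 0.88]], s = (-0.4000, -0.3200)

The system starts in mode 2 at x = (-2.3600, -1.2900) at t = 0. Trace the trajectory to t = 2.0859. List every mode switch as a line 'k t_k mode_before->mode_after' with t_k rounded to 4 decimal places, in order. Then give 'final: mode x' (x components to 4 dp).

Mode 2: guard c·x = 7.0579 hit at Δt = 0.9934 (t = 0.9934), x⁻ = (-4.1905, -5.7181) → reset → x⁺ = (-4.0877, -5.3519), jump to mode 1
Mode 1: flow for 1.0925 to horizon, guard not reached → x = (-0.2749, -8.8928)

1 0.9934 2->1
final: 1 -0.2749 -8.8928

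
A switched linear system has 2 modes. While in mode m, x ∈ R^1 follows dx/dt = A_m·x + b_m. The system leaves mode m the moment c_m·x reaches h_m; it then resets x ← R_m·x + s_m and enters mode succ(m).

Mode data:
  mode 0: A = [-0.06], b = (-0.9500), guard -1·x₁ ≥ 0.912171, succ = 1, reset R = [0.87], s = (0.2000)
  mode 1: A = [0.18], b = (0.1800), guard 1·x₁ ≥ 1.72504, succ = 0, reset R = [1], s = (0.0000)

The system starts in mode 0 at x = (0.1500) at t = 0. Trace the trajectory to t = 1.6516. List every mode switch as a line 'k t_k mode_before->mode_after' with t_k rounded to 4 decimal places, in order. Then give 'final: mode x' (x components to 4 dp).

Mode 0: guard c·x = 0.9122 hit at Δt = 1.1461 (t = 1.1461), x⁻ = (-0.9122) → reset → x⁺ = (-0.5936), jump to mode 1
Mode 1: flow for 0.5055 to horizon, guard not reached → x = (-0.5549)

1 1.1461 0->1
final: 1 -0.5549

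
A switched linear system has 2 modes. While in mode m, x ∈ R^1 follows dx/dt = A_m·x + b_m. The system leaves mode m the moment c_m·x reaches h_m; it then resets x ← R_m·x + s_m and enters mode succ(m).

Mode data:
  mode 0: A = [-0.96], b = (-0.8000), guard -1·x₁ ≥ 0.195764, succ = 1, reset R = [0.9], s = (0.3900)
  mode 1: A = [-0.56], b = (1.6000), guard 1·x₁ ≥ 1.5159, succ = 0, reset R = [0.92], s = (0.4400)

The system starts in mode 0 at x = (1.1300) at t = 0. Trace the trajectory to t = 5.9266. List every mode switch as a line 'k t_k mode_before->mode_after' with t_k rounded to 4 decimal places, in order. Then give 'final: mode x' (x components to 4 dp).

1 1.1716 0->1
2 2.3831 1->0
3 3.8742 0->1
4 5.0857 1->0
final: 0 0.3567

Mode 0: guard c·x = 0.1958 hit at Δt = 1.1716 (t = 1.1716), x⁻ = (-0.1958) → reset → x⁺ = (0.2138), jump to mode 1
Mode 1: guard c·x = 1.5159 hit at Δt = 1.2115 (t = 2.3831), x⁻ = (1.5159) → reset → x⁺ = (1.8346), jump to mode 0
Mode 0: guard c·x = 0.1958 hit at Δt = 1.4910 (t = 3.8742), x⁻ = (-0.1958) → reset → x⁺ = (0.2138), jump to mode 1
Mode 1: guard c·x = 1.5159 hit at Δt = 1.2115 (t = 5.0857), x⁻ = (1.5159) → reset → x⁺ = (1.8346), jump to mode 0
Mode 0: flow for 0.8409 to horizon, guard not reached → x = (0.3567)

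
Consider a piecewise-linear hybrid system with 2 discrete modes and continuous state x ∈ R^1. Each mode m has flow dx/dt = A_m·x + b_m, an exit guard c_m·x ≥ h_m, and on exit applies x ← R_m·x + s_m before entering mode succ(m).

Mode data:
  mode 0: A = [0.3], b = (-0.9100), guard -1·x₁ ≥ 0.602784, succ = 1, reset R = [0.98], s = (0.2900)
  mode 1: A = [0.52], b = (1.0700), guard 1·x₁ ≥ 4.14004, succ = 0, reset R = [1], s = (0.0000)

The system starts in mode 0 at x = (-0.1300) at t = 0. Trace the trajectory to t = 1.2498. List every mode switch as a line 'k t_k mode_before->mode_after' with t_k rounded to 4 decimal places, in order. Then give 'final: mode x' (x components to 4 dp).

Mode 0: guard c·x = 0.6028 hit at Δt = 0.4643 (t = 0.4643), x⁻ = (-0.6028) → reset → x⁺ = (-0.3007), jump to mode 1
Mode 1: flow for 0.7855 to horizon, guard not reached → x = (0.5857)

1 0.4643 0->1
final: 1 0.5857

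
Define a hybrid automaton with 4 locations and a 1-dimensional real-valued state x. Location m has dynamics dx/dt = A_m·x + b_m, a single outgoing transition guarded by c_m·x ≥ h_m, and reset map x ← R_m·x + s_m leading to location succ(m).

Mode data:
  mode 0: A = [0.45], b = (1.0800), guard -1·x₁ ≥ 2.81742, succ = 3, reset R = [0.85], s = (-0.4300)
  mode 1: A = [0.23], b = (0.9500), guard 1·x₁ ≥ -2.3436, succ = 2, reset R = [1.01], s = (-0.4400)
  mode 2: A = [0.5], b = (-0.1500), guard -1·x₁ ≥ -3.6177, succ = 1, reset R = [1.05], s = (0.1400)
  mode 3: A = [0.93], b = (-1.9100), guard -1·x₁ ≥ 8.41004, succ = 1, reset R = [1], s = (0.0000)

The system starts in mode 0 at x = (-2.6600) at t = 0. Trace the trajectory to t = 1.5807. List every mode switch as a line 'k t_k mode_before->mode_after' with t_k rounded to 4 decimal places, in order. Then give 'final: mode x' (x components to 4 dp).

1 1.0520 0->3
final: 3 -5.9229

Mode 0: guard c·x = 2.8174 hit at Δt = 1.0520 (t = 1.0520), x⁻ = (-2.8174) → reset → x⁺ = (-2.8248), jump to mode 3
Mode 3: flow for 0.5287 to horizon, guard not reached → x = (-5.9229)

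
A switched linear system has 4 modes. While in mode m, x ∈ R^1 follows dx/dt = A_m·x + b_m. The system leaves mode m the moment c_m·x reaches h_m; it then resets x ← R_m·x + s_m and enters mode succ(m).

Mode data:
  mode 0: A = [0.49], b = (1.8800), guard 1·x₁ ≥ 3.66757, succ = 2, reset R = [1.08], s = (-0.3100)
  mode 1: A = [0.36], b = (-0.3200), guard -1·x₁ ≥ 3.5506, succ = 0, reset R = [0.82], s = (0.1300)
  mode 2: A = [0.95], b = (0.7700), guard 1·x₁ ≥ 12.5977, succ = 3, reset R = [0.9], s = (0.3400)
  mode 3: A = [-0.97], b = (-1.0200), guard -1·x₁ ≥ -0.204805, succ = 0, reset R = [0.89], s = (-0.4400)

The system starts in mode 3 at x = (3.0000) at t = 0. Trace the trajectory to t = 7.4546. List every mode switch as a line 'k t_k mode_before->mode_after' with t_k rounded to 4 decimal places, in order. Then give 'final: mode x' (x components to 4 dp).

Mode 3: guard c·x = -0.2048 hit at Δt = 1.2071 (t = 1.2071), x⁻ = (0.2048) → reset → x⁺ = (-0.2577), jump to mode 0
Mode 0: guard c·x = 3.6676 hit at Δt = 1.5110 (t = 2.7181), x⁻ = (3.6676) → reset → x⁺ = (3.6510), jump to mode 2
Mode 2: guard c·x = 12.5977 hit at Δt = 1.1583 (t = 3.8764), x⁻ = (12.5977) → reset → x⁺ = (11.6779), jump to mode 3
Mode 3: guard c·x = -0.2048 hit at Δt = 2.3873 (t = 6.2637), x⁻ = (0.2048) → reset → x⁺ = (-0.2577), jump to mode 0
Mode 0: flow for 1.1909 to horizon, guard not reached → x = (2.5781)

1 1.2071 3->0
2 2.7181 0->2
3 3.8764 2->3
4 6.2637 3->0
final: 0 2.5781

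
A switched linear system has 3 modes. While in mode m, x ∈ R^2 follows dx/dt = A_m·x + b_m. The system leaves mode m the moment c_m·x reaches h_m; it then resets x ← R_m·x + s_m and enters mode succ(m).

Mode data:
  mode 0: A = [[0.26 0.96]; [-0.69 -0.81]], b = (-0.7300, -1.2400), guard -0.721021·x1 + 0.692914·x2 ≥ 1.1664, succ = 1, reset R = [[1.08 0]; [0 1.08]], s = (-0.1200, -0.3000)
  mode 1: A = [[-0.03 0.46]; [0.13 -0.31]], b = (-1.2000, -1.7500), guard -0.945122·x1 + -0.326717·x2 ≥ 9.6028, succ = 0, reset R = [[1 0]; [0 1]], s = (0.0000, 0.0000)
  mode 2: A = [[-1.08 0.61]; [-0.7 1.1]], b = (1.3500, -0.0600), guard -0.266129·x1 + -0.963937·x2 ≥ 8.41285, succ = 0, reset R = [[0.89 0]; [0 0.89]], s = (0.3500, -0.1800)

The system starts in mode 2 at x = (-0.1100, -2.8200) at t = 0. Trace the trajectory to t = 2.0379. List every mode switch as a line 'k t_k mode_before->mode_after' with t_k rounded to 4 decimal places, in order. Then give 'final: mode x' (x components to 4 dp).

Mode 2: guard c·x = 8.4129 hit at Δt = 1.0389 (t = 1.0389), x⁻ = (-1.3454, -8.3562) → reset → x⁺ = (-0.8474, -7.6170), jump to mode 0
Mode 0: guard c·x = 1.1664 hit at Δt = 0.6406 (t = 1.6795), x⁻ = (-5.4244, -3.9611) → reset → x⁺ = (-5.9784, -4.5780), jump to mode 1
Mode 1: flow for 0.3584 to horizon, guard not reached → x = (-7.1258, -4.9794)

1 1.0389 2->0
2 1.6795 0->1
final: 1 -7.1258 -4.9794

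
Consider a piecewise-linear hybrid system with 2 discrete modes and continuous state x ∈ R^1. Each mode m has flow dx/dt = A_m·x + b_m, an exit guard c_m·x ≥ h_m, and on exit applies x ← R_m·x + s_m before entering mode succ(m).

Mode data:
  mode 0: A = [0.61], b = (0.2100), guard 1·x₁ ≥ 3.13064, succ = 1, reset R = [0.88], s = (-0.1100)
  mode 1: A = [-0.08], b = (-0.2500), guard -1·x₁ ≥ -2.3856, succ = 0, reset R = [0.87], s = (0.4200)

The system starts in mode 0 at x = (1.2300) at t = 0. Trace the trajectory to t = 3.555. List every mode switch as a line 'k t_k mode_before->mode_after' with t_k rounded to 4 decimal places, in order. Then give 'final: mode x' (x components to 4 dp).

1 1.2980 0->1
2 1.8729 1->0
3 2.2038 0->1
4 2.7787 1->0
5 3.1096 0->1
final: 1 2.4430

Mode 0: guard c·x = 3.1306 hit at Δt = 1.2980 (t = 1.2980), x⁻ = (3.1306) → reset → x⁺ = (2.6450), jump to mode 1
Mode 1: guard c·x = -2.3856 hit at Δt = 0.5749 (t = 1.8729), x⁻ = (2.3856) → reset → x⁺ = (2.4955), jump to mode 0
Mode 0: guard c·x = 3.1306 hit at Δt = 0.3309 (t = 2.2038), x⁻ = (3.1306) → reset → x⁺ = (2.6450), jump to mode 1
Mode 1: guard c·x = -2.3856 hit at Δt = 0.5749 (t = 2.7787), x⁻ = (2.3856) → reset → x⁺ = (2.4955), jump to mode 0
Mode 0: guard c·x = 3.1306 hit at Δt = 0.3309 (t = 3.1096), x⁻ = (3.1306) → reset → x⁺ = (2.6450), jump to mode 1
Mode 1: flow for 0.4454 to horizon, guard not reached → x = (2.4430)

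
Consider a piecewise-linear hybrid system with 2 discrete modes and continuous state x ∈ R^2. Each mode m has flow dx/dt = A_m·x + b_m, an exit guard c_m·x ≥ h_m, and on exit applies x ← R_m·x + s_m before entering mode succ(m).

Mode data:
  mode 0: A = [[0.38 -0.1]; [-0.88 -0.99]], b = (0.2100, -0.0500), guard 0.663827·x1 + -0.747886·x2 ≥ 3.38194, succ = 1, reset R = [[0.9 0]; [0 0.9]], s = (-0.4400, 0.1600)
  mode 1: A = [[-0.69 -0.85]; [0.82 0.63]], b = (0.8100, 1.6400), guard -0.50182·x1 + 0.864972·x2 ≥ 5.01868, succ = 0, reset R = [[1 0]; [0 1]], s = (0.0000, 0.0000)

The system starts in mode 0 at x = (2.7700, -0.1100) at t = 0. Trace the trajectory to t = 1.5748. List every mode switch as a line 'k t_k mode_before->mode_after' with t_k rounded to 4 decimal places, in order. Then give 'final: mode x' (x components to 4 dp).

1 0.5682 0->1
final: 1 1.2844 3.0676

Mode 0: guard c·x = 3.3819 hit at Δt = 0.5682 (t = 0.5682), x⁻ = (3.6158, -1.3126) → reset → x⁺ = (2.8142, -1.0213), jump to mode 1
Mode 1: flow for 1.0066 to horizon, guard not reached → x = (1.2844, 3.0676)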